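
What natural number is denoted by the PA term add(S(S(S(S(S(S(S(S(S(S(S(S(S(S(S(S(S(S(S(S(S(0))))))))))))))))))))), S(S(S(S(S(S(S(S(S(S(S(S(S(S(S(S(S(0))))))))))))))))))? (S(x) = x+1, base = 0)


add(S^21(0), S^17(0)):
S^21(0) = 21
S^17(0) = 17
21 + 17 = 38

38


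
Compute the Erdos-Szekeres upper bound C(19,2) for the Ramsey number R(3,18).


R(3,18) <= C(3+18-2, 3-1) = C(19, 2)
C(19, 2) = 19! / (2! * 17!)
= 171

171


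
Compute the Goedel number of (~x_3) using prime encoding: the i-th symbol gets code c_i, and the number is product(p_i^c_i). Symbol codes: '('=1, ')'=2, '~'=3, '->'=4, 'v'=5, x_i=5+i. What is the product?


Formula: (~x_3)
Symbol codes: [1, 3, 8, 2]
Primes: [2, 3, 5, 7]
p_1^1 = 2^1 = 2
p_2^3 = 3^3 = 27
p_3^8 = 5^8 = 390625
p_4^2 = 7^2 = 49
Product = 1033593750

1033593750


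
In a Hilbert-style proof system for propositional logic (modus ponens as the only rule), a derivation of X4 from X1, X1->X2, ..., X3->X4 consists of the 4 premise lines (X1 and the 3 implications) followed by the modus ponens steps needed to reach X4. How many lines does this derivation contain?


We have 4 premise lines: X1 and 3 implications.
Each implication is detached once by MP, giving 3 MP lines.
4 premise lines + 3 MP lines = 7 total lines.

7


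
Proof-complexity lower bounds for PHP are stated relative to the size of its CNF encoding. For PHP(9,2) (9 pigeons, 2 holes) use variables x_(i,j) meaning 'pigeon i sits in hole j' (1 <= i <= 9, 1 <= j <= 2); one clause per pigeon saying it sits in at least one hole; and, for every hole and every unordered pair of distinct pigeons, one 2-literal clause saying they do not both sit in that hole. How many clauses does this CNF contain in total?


PHP(9,2): 9 pigeons, 2 holes, 9*2 = 18 variables.
- pigeon clauses: one per pigeon -> 9 clauses
- hole clauses: 2 holes * C(9,2) = 2 * 36 -> 72 clauses
Total clauses = 9 + 72 = 81

81


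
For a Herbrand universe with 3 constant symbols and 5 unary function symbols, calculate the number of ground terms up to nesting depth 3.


Herbrand terms by depth:
Depth 0: 3 constants
Depth 1: 15 new terms (running total: 18)
Depth 2: 75 new terms (running total: 93)
Depth 3: 375 new terms (running total: 468)
Total distinct ground terms = 468

468


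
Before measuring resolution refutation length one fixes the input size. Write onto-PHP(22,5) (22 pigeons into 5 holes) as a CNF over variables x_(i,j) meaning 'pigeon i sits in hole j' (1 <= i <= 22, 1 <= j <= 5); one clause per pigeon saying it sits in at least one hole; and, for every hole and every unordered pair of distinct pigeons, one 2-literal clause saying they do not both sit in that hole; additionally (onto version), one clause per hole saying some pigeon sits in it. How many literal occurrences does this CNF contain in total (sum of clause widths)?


onto-PHP(22,5): 22 pigeons, 5 holes, 22*5 = 110 variables.
- pigeon clauses: one per pigeon -> 22 clauses of width 5 -> 110 literals
- hole clauses: 5 holes * C(22,2) = 5 * 231 -> 1155 clauses of width 2 -> 2310 literals
- onto clauses: one per hole -> 5 clauses of width 22 -> 110 literals
Total literal occurrences = 110 + 2310 + 110 = 2530

2530


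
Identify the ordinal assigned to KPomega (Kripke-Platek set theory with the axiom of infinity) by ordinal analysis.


The proof-theoretic ordinal of KPomega (Kripke-Platek set theory with the axiom of infinity) is a standard result in ordinal analysis.
This ordinal is the supremum of order types of primitive recursive well-orderings
that the theory can prove to be well-ordered.
For KPomega (Kripke-Platek set theory with the axiom of infinity), the proof-theoretic ordinal is psi_0(epsilon_{Omega+1}).

psi_0(epsilon_{Omega+1})


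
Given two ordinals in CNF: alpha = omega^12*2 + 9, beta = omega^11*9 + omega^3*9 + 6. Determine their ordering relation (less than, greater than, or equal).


Compare term by term from highest exponent:
alpha = omega^12*2 + 9
beta = omega^11*9 + omega^3*9 + 6
Term 1: alpha has omega^12*2, beta has omega^11*9
Term 2: alpha has omega^0*9, beta has omega^3*9
Term 3: alpha has omega^0*0, beta has omega^0*6
Result: alpha > beta

alpha > beta


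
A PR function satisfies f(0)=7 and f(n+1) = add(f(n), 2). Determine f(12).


f(0) = 7
f(1) = add(f(0), 2) = add(7, 2) = 9
f(2) = add(f(1), 2) = add(9, 2) = 11
f(3) = add(f(2), 2) = add(11, 2) = 13
f(4) = add(f(3), 2) = add(13, 2) = 15
f(5) = add(f(4), 2) = add(15, 2) = 17
f(6) = add(f(5), 2) = add(17, 2) = 19
f(7) = add(f(6), 2) = add(19, 2) = 21
f(8) = add(f(7), 2) = add(21, 2) = 23
f(9) = add(f(8), 2) = add(23, 2) = 25
f(10) = add(f(9), 2) = add(25, 2) = 27
f(11) = add(f(10), 2) = add(27, 2) = 29
f(12) = add(f(11), 2) = add(29, 2) = 31


31


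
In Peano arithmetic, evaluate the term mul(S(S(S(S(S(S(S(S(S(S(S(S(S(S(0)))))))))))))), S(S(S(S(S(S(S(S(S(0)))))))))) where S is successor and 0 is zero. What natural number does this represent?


mul(S^14(0), S^9(0)):
S^14(0) = 14
S^9(0) = 9
14 * 9 = 126

126


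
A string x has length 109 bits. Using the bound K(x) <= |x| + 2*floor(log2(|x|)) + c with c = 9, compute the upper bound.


floor(log2(109)) = 6
2 * 6 = 12
K(x) <= 109 + 12 + 9 = 130

130


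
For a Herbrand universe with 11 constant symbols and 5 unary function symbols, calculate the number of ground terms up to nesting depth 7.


Herbrand terms by depth:
Depth 0: 11 constants
Depth 1: 55 new terms (running total: 66)
Depth 2: 275 new terms (running total: 341)
Depth 3: 1375 new terms (running total: 1716)
Depth 4: 6875 new terms (running total: 8591)
Depth 5: 34375 new terms (running total: 42966)
Depth 6: 171875 new terms (running total: 214841)
Depth 7: 859375 new terms (running total: 1074216)
Total distinct ground terms = 1074216

1074216


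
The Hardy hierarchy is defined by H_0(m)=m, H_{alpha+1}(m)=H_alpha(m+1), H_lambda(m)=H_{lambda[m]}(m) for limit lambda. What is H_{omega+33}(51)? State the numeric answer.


H_{omega+33}(51):
Unwind the 33 successor steps: H_{omega+33}(51) = H_omega(51+33) = H_omega(84).
H_omega(m) = H_m(m) = m + m = 2m.
Result = 2 * 84 = 168

168


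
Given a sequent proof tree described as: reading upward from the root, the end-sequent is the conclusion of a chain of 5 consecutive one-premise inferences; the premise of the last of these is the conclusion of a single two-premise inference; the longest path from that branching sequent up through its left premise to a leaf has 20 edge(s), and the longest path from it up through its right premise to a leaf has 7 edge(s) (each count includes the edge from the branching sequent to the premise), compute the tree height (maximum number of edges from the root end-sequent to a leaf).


Longest path through the left premise: 20 edges (measured from the branching sequent)
Longest path through the right premise: 7 edges
Height of the subtree rooted at the branching sequent: max(20, 7) = 20
The branching sequent sits 5 edges above the root (the chain of one-premise inferences), so height = 20 + 5 = 25

25


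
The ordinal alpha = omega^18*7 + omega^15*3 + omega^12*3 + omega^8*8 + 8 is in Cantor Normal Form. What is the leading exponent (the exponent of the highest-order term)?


CNF: omega^18*7 + omega^15*3 + omega^12*3 + omega^8*8 + 8
The leading term is omega^18*7, which has exponent 18.

18


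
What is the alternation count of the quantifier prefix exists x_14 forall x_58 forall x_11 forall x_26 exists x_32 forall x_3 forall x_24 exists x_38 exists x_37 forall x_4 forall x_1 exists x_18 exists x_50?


Walk the prefix and count type changes:
  position 1: exists -> forall <-- alternation
  position 2: forall -> forall
  position 3: forall -> forall
  position 4: forall -> exists <-- alternation
  position 5: exists -> forall <-- alternation
  position 6: forall -> forall
  position 7: forall -> exists <-- alternation
  position 8: exists -> exists
  position 9: exists -> forall <-- alternation
  position 10: forall -> forall
  position 11: forall -> exists <-- alternation
  position 12: exists -> exists
Total alternations = 6

6


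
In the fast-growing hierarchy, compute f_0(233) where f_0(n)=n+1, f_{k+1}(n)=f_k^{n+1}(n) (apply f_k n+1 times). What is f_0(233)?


f_0(233) = 233 + 1 = 234

234


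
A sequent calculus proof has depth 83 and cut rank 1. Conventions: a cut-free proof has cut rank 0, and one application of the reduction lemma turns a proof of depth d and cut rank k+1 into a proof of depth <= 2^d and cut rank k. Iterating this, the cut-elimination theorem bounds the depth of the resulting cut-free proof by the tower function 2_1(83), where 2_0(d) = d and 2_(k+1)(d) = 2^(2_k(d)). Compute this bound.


Each rank reduction sends depth d to at most 2^d; cut rank r needs r reductions.
2_0(83) = 83
2_1(83) = 2^83 = 9671406556917033397649408
Cut-free depth bound = 9671406556917033397649408

9671406556917033397649408


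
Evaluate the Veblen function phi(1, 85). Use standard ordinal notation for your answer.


phi(1, 85):
phi(1, beta) = epsilon_beta (the beta-th epsilon number).
phi(1, 85) = epsilon_85

epsilon_85


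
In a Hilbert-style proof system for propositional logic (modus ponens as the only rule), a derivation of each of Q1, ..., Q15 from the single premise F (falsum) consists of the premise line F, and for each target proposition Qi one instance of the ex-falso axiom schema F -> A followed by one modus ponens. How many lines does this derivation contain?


Ex falso, line by line:
- 1 premise line (F)
- 15 targets, each needing 1 axiom instance (F -> Qi) + 1 MP = 2 lines: 2 * 15 = 30
Total = 1 + 30 = 31 lines.

31


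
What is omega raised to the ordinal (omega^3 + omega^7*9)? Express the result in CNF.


omega^(omega^3 + omega^7*9):
In ordinal addition a term is absorbed by a following term of strictly larger exponent: 3 < 7, so omega^3 + omega^7*9 = omega^7*9.
omega raised to a CNF ordinal is a single CNF term: Result = omega^(omega^7*9)

omega^(omega^7*9)


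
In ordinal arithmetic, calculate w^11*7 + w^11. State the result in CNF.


Ordinal addition w^11*7 + w^11:
Both terms have the same exponent 11.
w^e*c + w^e*d = w^e*(c+d).
Result = w^11*(7+1) = w^11*8

w^11*8


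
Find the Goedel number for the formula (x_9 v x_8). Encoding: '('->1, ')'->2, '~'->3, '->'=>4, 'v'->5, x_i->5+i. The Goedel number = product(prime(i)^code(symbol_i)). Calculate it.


Formula: (x_9 v x_8)
Symbol codes: [1, 14, 5, 13, 2]
Primes: [2, 3, 5, 7, 11]
p_1^1 = 2^1 = 2
p_2^14 = 3^14 = 4782969
p_3^5 = 5^5 = 3125
p_4^13 = 7^13 = 96889010407
p_5^2 = 11^2 = 121
Product = 350459206995627277143750

350459206995627277143750


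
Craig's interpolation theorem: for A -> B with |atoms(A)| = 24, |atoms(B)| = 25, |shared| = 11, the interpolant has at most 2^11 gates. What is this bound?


Shared atoms = 11
Craig interpolant size bound = 2^11
= 2048

2048


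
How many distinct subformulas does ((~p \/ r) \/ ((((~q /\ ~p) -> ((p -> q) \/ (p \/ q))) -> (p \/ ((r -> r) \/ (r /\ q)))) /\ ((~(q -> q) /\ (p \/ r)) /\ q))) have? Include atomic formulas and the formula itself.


Formula: ((~p \/ r) \/ ((((~q /\ ~p) -> ((p -> q) \/ (p \/ q))) -> (p \/ ((r -> r) \/ (r /\ q)))) /\ ((~(q -> q) /\ (p \/ r)) /\ q)))
Subformulas found:
  1. r
  2. q
  3. p
  4. ~p
  5. ~q
  6. (r /\ q)
  7. (r -> r)
  8. (q -> q)
  9. (p \/ q)
  10. (p -> q)
  11. (p \/ r)
  12. (~p \/ r)
  13. ~(q -> q)
  14. (~q /\ ~p)
  15. ((p -> q) \/ (p \/ q))
  16. ((r -> r) \/ (r /\ q))
  17. (~(q -> q) /\ (p \/ r))
  18. (p \/ ((r -> r) \/ (r /\ q)))
  19. ((~(q -> q) /\ (p \/ r)) /\ q)
  20. ((~q /\ ~p) -> ((p -> q) \/ (p \/ q)))
  21. (((~q /\ ~p) -> ((p -> q) \/ (p \/ q))) -> (p \/ ((r -> r) \/ (r /\ q))))
  22. ((((~q /\ ~p) -> ((p -> q) \/ (p \/ q))) -> (p \/ ((r -> r) \/ (r /\ q)))) /\ ((~(q -> q) /\ (p \/ r)) /\ q))
  23. ((~p \/ r) \/ ((((~q /\ ~p) -> ((p -> q) \/ (p \/ q))) -> (p \/ ((r -> r) \/ (r /\ q)))) /\ ((~(q -> q) /\ (p \/ r)) /\ q)))
Total distinct subformulas = 23

23


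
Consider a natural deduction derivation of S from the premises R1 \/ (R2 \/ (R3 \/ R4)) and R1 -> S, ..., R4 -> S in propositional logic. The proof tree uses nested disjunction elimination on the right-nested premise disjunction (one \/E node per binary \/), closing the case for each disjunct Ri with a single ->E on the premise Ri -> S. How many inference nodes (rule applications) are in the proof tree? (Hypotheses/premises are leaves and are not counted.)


The premise R1 \/ (R2 \/ (R3 \/ R4)) contains 4 disjuncts, hence 3 binary \/ connectives.
- Each binary \/ is eliminated once: 3 \/E nodes.
- Each of the 4 cases Ri derives S by one ->E with Ri -> S: 4 ->E nodes.
Total = 3 + 4 = 7

7


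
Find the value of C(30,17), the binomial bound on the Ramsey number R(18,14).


R(18,14) <= C(18+14-2, 18-1) = C(30, 17)
C(30, 17) = 30! / (17! * 13!)
= 119759850

119759850


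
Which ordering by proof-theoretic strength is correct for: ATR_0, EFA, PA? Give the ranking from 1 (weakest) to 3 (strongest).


Ordering by consistency strength:
1. EFA
2. PA
3. ATR_0


ATR_0=3, EFA=1, PA=2


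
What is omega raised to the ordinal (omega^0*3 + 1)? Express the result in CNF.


omega^(omega^0*3 + 1):
omega^0 = 1, so the exponent is 3 + 1 = 4 (finite ordinal addition).
Result = omega^4, already a single CNF term.

omega^4


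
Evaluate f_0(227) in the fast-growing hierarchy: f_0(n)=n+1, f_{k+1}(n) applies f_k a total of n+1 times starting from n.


f_0(227) = 227 + 1 = 228

228


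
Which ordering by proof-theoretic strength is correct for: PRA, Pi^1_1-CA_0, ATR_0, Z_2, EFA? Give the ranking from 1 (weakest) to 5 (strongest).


Ordering by consistency strength:
1. EFA
2. PRA
3. ATR_0
4. Pi^1_1-CA_0
5. Z_2


PRA=2, Pi^1_1-CA_0=4, ATR_0=3, Z_2=5, EFA=1


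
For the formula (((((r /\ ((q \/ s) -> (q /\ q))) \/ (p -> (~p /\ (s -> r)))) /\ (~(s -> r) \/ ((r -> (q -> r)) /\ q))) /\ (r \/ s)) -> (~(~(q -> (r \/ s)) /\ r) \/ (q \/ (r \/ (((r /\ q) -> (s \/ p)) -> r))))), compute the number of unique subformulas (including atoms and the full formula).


Formula: (((((r /\ ((q \/ s) -> (q /\ q))) \/ (p -> (~p /\ (s -> r)))) /\ (~(s -> r) \/ ((r -> (q -> r)) /\ q))) /\ (r \/ s)) -> (~(~(q -> (r \/ s)) /\ r) \/ (q \/ (r \/ (((r /\ q) -> (s \/ p)) -> r)))))
Subformulas found:
  1. r
  2. p
  3. q
  4. s
  5. ~p
  6. (s -> r)
  7. (r \/ s)
  8. (q /\ q)
  9. (q \/ s)
  10. (q -> r)
  11. (r /\ q)
  12. (s \/ p)
  13. ~(s -> r)
  14. (q -> (r \/ s))
  15. (r -> (q -> r))
  16. (~p /\ (s -> r))
  17. ~(q -> (r \/ s))
  18. ((r /\ q) -> (s \/ p))
  19. ((r -> (q -> r)) /\ q)
  20. ((q \/ s) -> (q /\ q))
  21. (~(q -> (r \/ s)) /\ r)
  22. (p -> (~p /\ (s -> r)))
  23. ~(~(q -> (r \/ s)) /\ r)
  24. (r /\ ((q \/ s) -> (q /\ q)))
  25. (((r /\ q) -> (s \/ p)) -> r)
  26. (r \/ (((r /\ q) -> (s \/ p)) -> r))
  27. (~(s -> r) \/ ((r -> (q -> r)) /\ q))
  28. (q \/ (r \/ (((r /\ q) -> (s \/ p)) -> r)))
  29. ((r /\ ((q \/ s) -> (q /\ q))) \/ (p -> (~p /\ (s -> r))))
  30. (~(~(q -> (r \/ s)) /\ r) \/ (q \/ (r \/ (((r /\ q) -> (s \/ p)) -> r))))
  31. (((r /\ ((q \/ s) -> (q /\ q))) \/ (p -> (~p /\ (s -> r)))) /\ (~(s -> r) \/ ((r -> (q -> r)) /\ q)))
  32. ((((r /\ ((q \/ s) -> (q /\ q))) \/ (p -> (~p /\ (s -> r)))) /\ (~(s -> r) \/ ((r -> (q -> r)) /\ q))) /\ (r \/ s))
  33. (((((r /\ ((q \/ s) -> (q /\ q))) \/ (p -> (~p /\ (s -> r)))) /\ (~(s -> r) \/ ((r -> (q -> r)) /\ q))) /\ (r \/ s)) -> (~(~(q -> (r \/ s)) /\ r) \/ (q \/ (r \/ (((r /\ q) -> (s \/ p)) -> r)))))
Total distinct subformulas = 33

33


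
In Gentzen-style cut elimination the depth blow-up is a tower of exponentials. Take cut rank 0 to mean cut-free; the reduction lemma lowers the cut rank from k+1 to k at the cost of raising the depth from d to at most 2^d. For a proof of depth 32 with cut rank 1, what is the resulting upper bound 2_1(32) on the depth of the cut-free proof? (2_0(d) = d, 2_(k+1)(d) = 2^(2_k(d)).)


Each rank reduction sends depth d to at most 2^d; cut rank r needs r reductions.
2_0(32) = 32
2_1(32) = 2^32 = 4294967296
Cut-free depth bound = 4294967296

4294967296


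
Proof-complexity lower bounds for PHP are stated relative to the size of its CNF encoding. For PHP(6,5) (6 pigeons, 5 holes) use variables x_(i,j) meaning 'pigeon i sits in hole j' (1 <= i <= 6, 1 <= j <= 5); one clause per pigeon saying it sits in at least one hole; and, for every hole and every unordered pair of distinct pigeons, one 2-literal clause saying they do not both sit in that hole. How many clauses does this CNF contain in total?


PHP(6,5): 6 pigeons, 5 holes, 6*5 = 30 variables.
- pigeon clauses: one per pigeon -> 6 clauses
- hole clauses: 5 holes * C(6,2) = 5 * 15 -> 75 clauses
Total clauses = 6 + 75 = 81

81


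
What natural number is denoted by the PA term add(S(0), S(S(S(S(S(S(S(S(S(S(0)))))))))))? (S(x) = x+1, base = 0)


add(S^1(0), S^10(0)):
S^1(0) = 1
S^10(0) = 10
1 + 10 = 11

11


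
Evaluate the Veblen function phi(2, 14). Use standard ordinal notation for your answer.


phi(2, 14):
phi(2, beta) = zeta_beta (the beta-th zeta number, fixed point of epsilon).
phi(2, 14) = zeta_14

zeta_14


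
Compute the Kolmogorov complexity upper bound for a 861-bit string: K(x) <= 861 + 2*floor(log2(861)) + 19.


floor(log2(861)) = 9
2 * 9 = 18
K(x) <= 861 + 18 + 19 = 898

898


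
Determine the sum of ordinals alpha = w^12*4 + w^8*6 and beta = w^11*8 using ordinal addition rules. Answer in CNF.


Ordinal addition (w^12*4 + w^8*6) + w^11*8:
alpha's leading term has exponent 12 > beta's exponent 11, so it survives.
alpha's tail term has exponent 8 < beta's exponent 11, so it is absorbed by beta.
In ordinal addition, any term followed by a strictly larger-exponent term is absorbed.
Result = w^12*4 + w^11*8

w^12*4 + w^11*8


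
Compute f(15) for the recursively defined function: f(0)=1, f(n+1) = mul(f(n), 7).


f(0) = 1
f(1) = mul(f(0), 7) = mul(1, 7) = 7
f(2) = mul(f(1), 7) = mul(7, 7) = 49
f(3) = mul(f(2), 7) = mul(49, 7) = 343
f(4) = mul(f(3), 7) = mul(343, 7) = 2401
f(5) = mul(f(4), 7) = mul(2401, 7) = 16807
f(6) = mul(f(5), 7) = mul(16807, 7) = 117649
f(7) = mul(f(6), 7) = mul(117649, 7) = 823543
f(8) = mul(f(7), 7) = mul(823543, 7) = 5764801
f(9) = mul(f(8), 7) = mul(5764801, 7) = 40353607
f(10) = mul(f(9), 7) = mul(40353607, 7) = 282475249
f(11) = mul(f(10), 7) = mul(282475249, 7) = 1977326743
f(12) = mul(f(11), 7) = mul(1977326743, 7) = 13841287201
f(13) = mul(f(12), 7) = mul(13841287201, 7) = 96889010407
f(14) = mul(f(13), 7) = mul(96889010407, 7) = 678223072849
f(15) = mul(f(14), 7) = mul(678223072849, 7) = 4747561509943


4747561509943


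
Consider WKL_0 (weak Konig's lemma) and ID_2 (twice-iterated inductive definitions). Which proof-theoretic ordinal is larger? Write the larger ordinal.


Proof-theoretic ordinal of WKL_0 (weak Konig's lemma): omega^omega
Proof-theoretic ordinal of ID_2 (twice-iterated inductive definitions): psi_0(epsilon_{Omega_2+1})
Comparing: omega^omega < psi_0(epsilon_{Omega_2+1}).
The larger ordinal is psi_0(epsilon_{Omega_2+1}) (from ID_2 (twice-iterated inductive definitions)).

psi_0(epsilon_{Omega_2+1})


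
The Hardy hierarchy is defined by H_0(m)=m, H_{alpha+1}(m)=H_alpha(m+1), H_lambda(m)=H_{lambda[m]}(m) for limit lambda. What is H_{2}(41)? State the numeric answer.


H_2(41):
For finite ordinals k, H_k(n) = n + k (each successor step adds 1).
H_2(41) = 41 + 2 = 43

43


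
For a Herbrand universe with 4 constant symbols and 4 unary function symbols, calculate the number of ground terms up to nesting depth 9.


Herbrand terms by depth:
Depth 0: 4 constants
Depth 1: 16 new terms (running total: 20)
Depth 2: 64 new terms (running total: 84)
Depth 3: 256 new terms (running total: 340)
Depth 4: 1024 new terms (running total: 1364)
Depth 5: 4096 new terms (running total: 5460)
Depth 6: 16384 new terms (running total: 21844)
Depth 7: 65536 new terms (running total: 87380)
Depth 8: 262144 new terms (running total: 349524)
Depth 9: 1048576 new terms (running total: 1398100)
Total distinct ground terms = 1398100

1398100


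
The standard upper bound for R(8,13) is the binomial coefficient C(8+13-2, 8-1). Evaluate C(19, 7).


R(8,13) <= C(8+13-2, 8-1) = C(19, 7)
C(19, 7) = 19! / (7! * 12!)
= 50388

50388


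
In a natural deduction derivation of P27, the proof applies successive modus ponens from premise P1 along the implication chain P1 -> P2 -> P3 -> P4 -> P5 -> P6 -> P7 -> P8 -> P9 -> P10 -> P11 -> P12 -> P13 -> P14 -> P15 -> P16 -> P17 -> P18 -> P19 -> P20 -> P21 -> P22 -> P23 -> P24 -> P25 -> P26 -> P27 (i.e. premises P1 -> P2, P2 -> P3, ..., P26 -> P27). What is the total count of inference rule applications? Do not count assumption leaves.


We have a chain: P1 -> P2 -> P3 -> P4 -> P5 -> P6 -> P7 -> P8 -> P9 -> P10 -> P11 -> P12 -> P13 -> P14 -> P15 -> P16 -> P17 -> P18 -> P19 -> P20 -> P21 -> P22 -> P23 -> P24 -> P25 -> P26 -> P27.
Each modus ponens application produces the next variable.
The chain has 27 propositions, so 27-1 = 26 modus ponens steps.
Total inference nodes = 26

26


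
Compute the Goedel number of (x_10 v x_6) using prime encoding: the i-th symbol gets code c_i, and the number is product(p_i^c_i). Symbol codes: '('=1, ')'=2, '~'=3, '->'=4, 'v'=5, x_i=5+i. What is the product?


Formula: (x_10 v x_6)
Symbol codes: [1, 15, 5, 11, 2]
Primes: [2, 3, 5, 7, 11]
p_1^1 = 2^1 = 2
p_2^15 = 3^15 = 14348907
p_3^5 = 5^5 = 3125
p_4^11 = 7^11 = 1977326743
p_5^2 = 11^2 = 121
Product = 21456686142589425131250

21456686142589425131250


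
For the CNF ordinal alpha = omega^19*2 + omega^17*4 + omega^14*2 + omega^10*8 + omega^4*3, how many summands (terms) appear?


CNF: omega^19*2 + omega^17*4 + omega^14*2 + omega^10*8 + omega^4*3
Count the summands separated by '+':
  term 1: omega^19*2
  term 2: omega^17*4
  term 3: omega^14*2
  term 4: omega^10*8
  term 5: omega^4*3
Total terms = 5

5


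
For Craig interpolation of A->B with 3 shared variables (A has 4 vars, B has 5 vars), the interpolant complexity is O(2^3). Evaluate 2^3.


Shared atoms = 3
Craig interpolant size bound = 2^3
= 8

8


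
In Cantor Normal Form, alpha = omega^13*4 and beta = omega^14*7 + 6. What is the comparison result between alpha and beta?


Compare term by term from highest exponent:
alpha = omega^13*4
beta = omega^14*7 + 6
Term 1: alpha has omega^13*4, beta has omega^14*7
Term 2: alpha has omega^0*0, beta has omega^0*6
Result: alpha < beta

alpha < beta


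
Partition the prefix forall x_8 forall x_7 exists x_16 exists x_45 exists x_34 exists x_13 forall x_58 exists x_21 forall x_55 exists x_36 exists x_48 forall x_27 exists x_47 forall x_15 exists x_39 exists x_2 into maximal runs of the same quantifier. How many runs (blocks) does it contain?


Alternations = 9.
Blocks = alternations + 1 = 10

10


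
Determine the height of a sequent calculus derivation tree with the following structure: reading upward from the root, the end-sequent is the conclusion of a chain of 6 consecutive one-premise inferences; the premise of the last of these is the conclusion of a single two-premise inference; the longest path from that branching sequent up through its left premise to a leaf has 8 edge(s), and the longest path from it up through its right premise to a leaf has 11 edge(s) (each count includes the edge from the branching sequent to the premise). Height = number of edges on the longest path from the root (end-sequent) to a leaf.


Longest path through the left premise: 8 edges (measured from the branching sequent)
Longest path through the right premise: 11 edges
Height of the subtree rooted at the branching sequent: max(8, 11) = 11
The branching sequent sits 6 edges above the root (the chain of one-premise inferences), so height = 11 + 6 = 17

17


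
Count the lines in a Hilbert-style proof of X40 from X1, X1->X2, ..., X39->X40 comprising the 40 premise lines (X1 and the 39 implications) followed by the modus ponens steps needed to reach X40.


We have 40 premise lines: X1 and 39 implications.
Each implication is detached once by MP, giving 39 MP lines.
40 premise lines + 39 MP lines = 79 total lines.

79


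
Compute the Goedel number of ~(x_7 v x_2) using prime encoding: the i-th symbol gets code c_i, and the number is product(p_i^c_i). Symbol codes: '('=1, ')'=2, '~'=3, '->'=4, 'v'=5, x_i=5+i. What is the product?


Formula: ~(x_7 v x_2)
Symbol codes: [3, 1, 12, 5, 7, 2]
Primes: [2, 3, 5, 7, 11, 13]
p_1^3 = 2^3 = 8
p_2^1 = 3^1 = 3
p_3^12 = 5^12 = 244140625
p_4^5 = 7^5 = 16807
p_5^7 = 11^7 = 19487171
p_6^2 = 13^2 = 169
Product = 324322436873982421875000

324322436873982421875000


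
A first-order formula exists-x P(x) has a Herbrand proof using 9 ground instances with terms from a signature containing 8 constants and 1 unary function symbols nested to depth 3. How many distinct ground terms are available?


Herbrand terms by depth:
Depth 0: 8 constants
Depth 1: 8 new terms (running total: 16)
Depth 2: 8 new terms (running total: 24)
Depth 3: 8 new terms (running total: 32)
Total distinct ground terms = 32

32


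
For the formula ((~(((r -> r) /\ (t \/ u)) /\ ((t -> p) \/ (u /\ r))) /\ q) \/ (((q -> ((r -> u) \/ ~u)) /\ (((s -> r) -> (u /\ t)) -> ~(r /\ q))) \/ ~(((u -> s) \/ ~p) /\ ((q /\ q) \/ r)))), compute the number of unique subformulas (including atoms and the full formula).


Formula: ((~(((r -> r) /\ (t \/ u)) /\ ((t -> p) \/ (u /\ r))) /\ q) \/ (((q -> ((r -> u) \/ ~u)) /\ (((s -> r) -> (u /\ t)) -> ~(r /\ q))) \/ ~(((u -> s) \/ ~p) /\ ((q /\ q) \/ r))))
Subformulas found:
  1. r
  2. p
  3. q
  4. u
  5. s
  6. t
  7. ~p
  8. ~u
  9. (s -> r)
  10. (t \/ u)
  11. (u /\ t)
  12. (q /\ q)
  13. (u /\ r)
  14. (r -> r)
  15. (r -> u)
  16. (r /\ q)
  17. (u -> s)
  18. (t -> p)
  19. ~(r /\ q)
  20. ((q /\ q) \/ r)
  21. ((u -> s) \/ ~p)
  22. ((r -> u) \/ ~u)
  23. ((t -> p) \/ (u /\ r))
  24. ((s -> r) -> (u /\ t))
  25. ((r -> r) /\ (t \/ u))
  26. (q -> ((r -> u) \/ ~u))
  27. (((u -> s) \/ ~p) /\ ((q /\ q) \/ r))
  28. (((s -> r) -> (u /\ t)) -> ~(r /\ q))
  29. ~(((u -> s) \/ ~p) /\ ((q /\ q) \/ r))
  30. (((r -> r) /\ (t \/ u)) /\ ((t -> p) \/ (u /\ r)))
  31. ~(((r -> r) /\ (t \/ u)) /\ ((t -> p) \/ (u /\ r)))
  32. (~(((r -> r) /\ (t \/ u)) /\ ((t -> p) \/ (u /\ r))) /\ q)
  33. ((q -> ((r -> u) \/ ~u)) /\ (((s -> r) -> (u /\ t)) -> ~(r /\ q)))
  34. (((q -> ((r -> u) \/ ~u)) /\ (((s -> r) -> (u /\ t)) -> ~(r /\ q))) \/ ~(((u -> s) \/ ~p) /\ ((q /\ q) \/ r)))
  35. ((~(((r -> r) /\ (t \/ u)) /\ ((t -> p) \/ (u /\ r))) /\ q) \/ (((q -> ((r -> u) \/ ~u)) /\ (((s -> r) -> (u /\ t)) -> ~(r /\ q))) \/ ~(((u -> s) \/ ~p) /\ ((q /\ q) \/ r))))
Total distinct subformulas = 35

35


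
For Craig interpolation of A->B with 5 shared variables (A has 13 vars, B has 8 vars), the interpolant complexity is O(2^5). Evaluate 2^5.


Shared atoms = 5
Craig interpolant size bound = 2^5
= 32

32


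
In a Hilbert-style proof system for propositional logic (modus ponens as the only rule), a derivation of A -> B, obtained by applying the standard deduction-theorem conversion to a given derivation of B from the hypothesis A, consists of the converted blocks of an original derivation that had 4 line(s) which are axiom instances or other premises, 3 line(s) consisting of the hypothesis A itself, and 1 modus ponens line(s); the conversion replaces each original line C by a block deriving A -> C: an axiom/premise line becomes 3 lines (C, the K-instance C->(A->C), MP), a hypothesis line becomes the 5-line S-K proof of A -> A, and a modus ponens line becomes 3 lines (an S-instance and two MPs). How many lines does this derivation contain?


Deduction-theorem conversion, block by block:
- 4 axiom/premise lines -> 3 lines each = 12
- 3 hypothesis lines -> 5 lines each (identity proof A->A) = 15
- 1 MP lines -> 3 lines each (S-instance, MP, MP) = 3
Total = 12 + 15 + 3 = 30 lines.

30


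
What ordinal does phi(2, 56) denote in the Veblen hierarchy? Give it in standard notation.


phi(2, 56):
phi(2, beta) = zeta_beta (the beta-th zeta number, fixed point of epsilon).
phi(2, 56) = zeta_56

zeta_56


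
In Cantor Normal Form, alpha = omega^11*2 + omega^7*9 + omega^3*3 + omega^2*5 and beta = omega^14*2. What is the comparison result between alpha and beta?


Compare term by term from highest exponent:
alpha = omega^11*2 + omega^7*9 + omega^3*3 + omega^2*5
beta = omega^14*2
Term 1: alpha has omega^11*2, beta has omega^14*2
Term 2: alpha has omega^7*9, beta has omega^0*0
Term 3: alpha has omega^3*3, beta has omega^0*0
Term 4: alpha has omega^2*5, beta has omega^0*0
Result: alpha < beta

alpha < beta


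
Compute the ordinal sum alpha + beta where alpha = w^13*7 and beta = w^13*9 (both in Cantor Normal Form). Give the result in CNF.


Ordinal addition w^13*7 + w^13*9:
Both terms have the same exponent 13.
w^e*c + w^e*d = w^e*(c+d).
Result = w^13*(7+9) = w^13*16

w^13*16


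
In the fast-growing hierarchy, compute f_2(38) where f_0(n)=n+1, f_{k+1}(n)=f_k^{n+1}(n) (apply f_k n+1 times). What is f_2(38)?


f_2(38) = f_1^39(38)
f_1(m) = 2m + 1.
Iterating: f_1^k(n) = 2^k*(n+1) - 1.
f_2(38) = 2^39*(38+1) - 1 = 549755813888*39 - 1 = 21440476741631

21440476741631


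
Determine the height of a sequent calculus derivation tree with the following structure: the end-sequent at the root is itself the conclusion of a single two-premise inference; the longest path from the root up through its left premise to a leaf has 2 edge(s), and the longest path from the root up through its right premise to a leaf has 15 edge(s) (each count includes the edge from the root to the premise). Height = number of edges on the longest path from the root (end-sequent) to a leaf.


Longest path through the left premise: 2 edges (measured from the branching sequent)
Longest path through the right premise: 15 edges
Height of the subtree rooted at the branching sequent: max(2, 15) = 15
The branching sequent is the root itself.
Total height = 15

15


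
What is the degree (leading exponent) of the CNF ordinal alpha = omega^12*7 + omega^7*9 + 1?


CNF: omega^12*7 + omega^7*9 + 1
The leading term is omega^12*7, which has exponent 12.

12


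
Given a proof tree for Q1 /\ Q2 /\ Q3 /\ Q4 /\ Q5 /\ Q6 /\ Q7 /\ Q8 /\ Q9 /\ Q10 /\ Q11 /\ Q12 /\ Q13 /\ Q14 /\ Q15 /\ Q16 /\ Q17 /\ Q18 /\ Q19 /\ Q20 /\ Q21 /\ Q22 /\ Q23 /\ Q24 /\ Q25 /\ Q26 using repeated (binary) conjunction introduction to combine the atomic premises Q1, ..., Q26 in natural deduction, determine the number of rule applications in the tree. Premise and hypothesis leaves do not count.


The target conjunction has 26 conjuncts, i.e. 25 binary /\ connectives.
Each conjunction-intro joins two pieces, so 26 atoms require 26-1 = 25 applications.
Total inference nodes = 25

25


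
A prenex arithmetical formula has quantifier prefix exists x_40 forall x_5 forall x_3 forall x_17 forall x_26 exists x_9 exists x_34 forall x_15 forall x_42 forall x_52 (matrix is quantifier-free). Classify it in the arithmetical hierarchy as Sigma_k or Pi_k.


Leading quantifier is exists, so the class is Sigma.
Number of quantifier blocks = alternations + 1 = 3 + 1 = 4.
Classification: Sigma_4

Sigma_4


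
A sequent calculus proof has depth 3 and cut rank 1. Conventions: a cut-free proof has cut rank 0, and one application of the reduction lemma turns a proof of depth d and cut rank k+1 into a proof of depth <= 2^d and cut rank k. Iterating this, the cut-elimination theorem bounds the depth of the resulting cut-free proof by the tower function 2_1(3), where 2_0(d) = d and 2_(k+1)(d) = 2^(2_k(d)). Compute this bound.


Each rank reduction sends depth d to at most 2^d; cut rank r needs r reductions.
2_0(3) = 3
2_1(3) = 2^3 = 8
Cut-free depth bound = 8

8


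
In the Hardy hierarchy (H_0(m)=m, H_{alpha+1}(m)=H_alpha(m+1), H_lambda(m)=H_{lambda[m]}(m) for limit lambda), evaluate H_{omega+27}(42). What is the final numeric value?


H_{omega+27}(42):
Unwind the 27 successor steps: H_{omega+27}(42) = H_omega(42+27) = H_omega(69).
H_omega(m) = H_m(m) = m + m = 2m.
Result = 2 * 69 = 138

138


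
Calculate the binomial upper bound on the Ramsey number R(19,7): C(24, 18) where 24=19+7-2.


R(19,7) <= C(19+7-2, 19-1) = C(24, 18)
C(24, 18) = 24! / (18! * 6!)
= 134596

134596


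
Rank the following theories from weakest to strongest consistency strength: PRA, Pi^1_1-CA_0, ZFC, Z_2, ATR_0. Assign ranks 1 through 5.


Ordering by consistency strength:
1. PRA
2. ATR_0
3. Pi^1_1-CA_0
4. Z_2
5. ZFC


PRA=1, Pi^1_1-CA_0=3, ZFC=5, Z_2=4, ATR_0=2


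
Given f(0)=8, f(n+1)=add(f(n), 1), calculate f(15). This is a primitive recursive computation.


f(0) = 8
f(1) = add(f(0), 1) = add(8, 1) = 9
f(2) = add(f(1), 1) = add(9, 1) = 10
f(3) = add(f(2), 1) = add(10, 1) = 11
f(4) = add(f(3), 1) = add(11, 1) = 12
f(5) = add(f(4), 1) = add(12, 1) = 13
f(6) = add(f(5), 1) = add(13, 1) = 14
f(7) = add(f(6), 1) = add(14, 1) = 15
f(8) = add(f(7), 1) = add(15, 1) = 16
f(9) = add(f(8), 1) = add(16, 1) = 17
f(10) = add(f(9), 1) = add(17, 1) = 18
f(11) = add(f(10), 1) = add(18, 1) = 19
f(12) = add(f(11), 1) = add(19, 1) = 20
f(13) = add(f(12), 1) = add(20, 1) = 21
f(14) = add(f(13), 1) = add(21, 1) = 22
f(15) = add(f(14), 1) = add(22, 1) = 23


23


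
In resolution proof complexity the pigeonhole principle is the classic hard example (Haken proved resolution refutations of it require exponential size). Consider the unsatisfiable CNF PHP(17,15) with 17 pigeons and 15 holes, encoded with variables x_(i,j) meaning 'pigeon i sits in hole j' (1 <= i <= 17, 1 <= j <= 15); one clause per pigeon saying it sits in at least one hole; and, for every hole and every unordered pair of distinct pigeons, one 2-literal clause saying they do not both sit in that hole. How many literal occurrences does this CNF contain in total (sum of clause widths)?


PHP(17,15): 17 pigeons, 15 holes, 17*15 = 255 variables.
- pigeon clauses: one per pigeon -> 17 clauses of width 15 -> 255 literals
- hole clauses: 15 holes * C(17,2) = 15 * 136 -> 2040 clauses of width 2 -> 4080 literals
Total literal occurrences = 255 + 4080 = 4335

4335


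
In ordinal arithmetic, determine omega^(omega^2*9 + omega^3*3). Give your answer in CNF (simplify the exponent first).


omega^(omega^2*9 + omega^3*3):
In ordinal addition a term is absorbed by a following term of strictly larger exponent: 2 < 3, so omega^2*9 + omega^3*3 = omega^3*3.
omega raised to a CNF ordinal is a single CNF term: Result = omega^(omega^3*3)

omega^(omega^3*3)


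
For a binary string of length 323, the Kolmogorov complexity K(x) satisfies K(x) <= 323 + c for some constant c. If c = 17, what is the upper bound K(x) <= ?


K(x) <= |x| + c = 323 + 17 = 340

340


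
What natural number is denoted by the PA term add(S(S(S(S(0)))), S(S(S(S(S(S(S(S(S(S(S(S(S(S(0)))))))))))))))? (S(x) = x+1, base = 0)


add(S^4(0), S^14(0)):
S^4(0) = 4
S^14(0) = 14
4 + 14 = 18

18


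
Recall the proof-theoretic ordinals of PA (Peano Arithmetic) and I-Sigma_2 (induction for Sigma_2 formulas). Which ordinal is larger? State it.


Proof-theoretic ordinal of PA (Peano Arithmetic): epsilon_0
Proof-theoretic ordinal of I-Sigma_2 (induction for Sigma_2 formulas): omega^(omega^omega)
Comparing: omega^(omega^omega) < epsilon_0.
The larger ordinal is epsilon_0 (from PA (Peano Arithmetic)).

epsilon_0


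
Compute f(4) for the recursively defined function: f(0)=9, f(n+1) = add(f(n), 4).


f(0) = 9
f(1) = add(f(0), 4) = add(9, 4) = 13
f(2) = add(f(1), 4) = add(13, 4) = 17
f(3) = add(f(2), 4) = add(17, 4) = 21
f(4) = add(f(3), 4) = add(21, 4) = 25


25


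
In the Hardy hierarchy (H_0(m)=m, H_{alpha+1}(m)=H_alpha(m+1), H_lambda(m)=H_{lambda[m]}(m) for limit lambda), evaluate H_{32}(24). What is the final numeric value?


H_32(24):
For finite ordinals k, H_k(n) = n + k (each successor step adds 1).
H_32(24) = 24 + 32 = 56

56


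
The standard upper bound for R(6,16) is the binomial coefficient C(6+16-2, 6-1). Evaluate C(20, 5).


R(6,16) <= C(6+16-2, 6-1) = C(20, 5)
C(20, 5) = 20! / (5! * 15!)
= 15504

15504


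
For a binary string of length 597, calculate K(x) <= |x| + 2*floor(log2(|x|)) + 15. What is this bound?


floor(log2(597)) = 9
2 * 9 = 18
K(x) <= 597 + 18 + 15 = 630

630


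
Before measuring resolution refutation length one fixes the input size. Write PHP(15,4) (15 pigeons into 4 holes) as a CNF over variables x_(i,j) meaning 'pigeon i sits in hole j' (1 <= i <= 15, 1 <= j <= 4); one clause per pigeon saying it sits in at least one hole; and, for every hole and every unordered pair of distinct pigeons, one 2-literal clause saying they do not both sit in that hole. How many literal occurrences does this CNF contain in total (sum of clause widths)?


PHP(15,4): 15 pigeons, 4 holes, 15*4 = 60 variables.
- pigeon clauses: one per pigeon -> 15 clauses of width 4 -> 60 literals
- hole clauses: 4 holes * C(15,2) = 4 * 105 -> 420 clauses of width 2 -> 840 literals
Total literal occurrences = 60 + 840 = 900

900


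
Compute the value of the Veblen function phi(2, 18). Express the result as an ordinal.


phi(2, 18):
phi(2, beta) = zeta_beta (the beta-th zeta number, fixed point of epsilon).
phi(2, 18) = zeta_18

zeta_18


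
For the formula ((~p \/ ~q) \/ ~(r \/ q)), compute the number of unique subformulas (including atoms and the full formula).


Formula: ((~p \/ ~q) \/ ~(r \/ q))
Subformulas found:
  1. q
  2. r
  3. p
  4. ~p
  5. ~q
  6. (r \/ q)
  7. ~(r \/ q)
  8. (~p \/ ~q)
  9. ((~p \/ ~q) \/ ~(r \/ q))
Total distinct subformulas = 9

9


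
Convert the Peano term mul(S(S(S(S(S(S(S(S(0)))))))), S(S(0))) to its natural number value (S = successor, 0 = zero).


mul(S^8(0), S^2(0)):
S^8(0) = 8
S^2(0) = 2
8 * 2 = 16

16


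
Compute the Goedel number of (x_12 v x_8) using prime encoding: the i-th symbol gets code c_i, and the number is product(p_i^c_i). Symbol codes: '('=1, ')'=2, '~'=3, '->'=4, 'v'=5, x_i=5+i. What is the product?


Formula: (x_12 v x_8)
Symbol codes: [1, 17, 5, 13, 2]
Primes: [2, 3, 5, 7, 11]
p_1^1 = 2^1 = 2
p_2^17 = 3^17 = 129140163
p_3^5 = 5^5 = 3125
p_4^13 = 7^13 = 96889010407
p_5^2 = 11^2 = 121
Product = 9462398588881936482881250

9462398588881936482881250


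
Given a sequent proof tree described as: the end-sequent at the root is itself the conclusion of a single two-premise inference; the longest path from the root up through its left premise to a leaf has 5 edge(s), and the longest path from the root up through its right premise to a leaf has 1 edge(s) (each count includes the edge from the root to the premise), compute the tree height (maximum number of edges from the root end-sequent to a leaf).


Longest path through the left premise: 5 edges (measured from the branching sequent)
Longest path through the right premise: 1 edges
Height of the subtree rooted at the branching sequent: max(5, 1) = 5
The branching sequent is the root itself.
Total height = 5

5


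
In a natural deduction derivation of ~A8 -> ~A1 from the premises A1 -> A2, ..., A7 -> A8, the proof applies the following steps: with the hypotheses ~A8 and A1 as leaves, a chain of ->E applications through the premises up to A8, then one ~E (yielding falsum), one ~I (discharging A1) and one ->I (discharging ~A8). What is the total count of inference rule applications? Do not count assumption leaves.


From hypothesis A1, 7 ->E steps along the 7 premises yield A8.
~E with hypothesis ~A8 gives falsum (1 node); ~I discharging A1 gives ~A1 (1 node); ->I discharging ~A8 gives the goal (1 node).
Total = 7 + 3 = 10 inference nodes.

10


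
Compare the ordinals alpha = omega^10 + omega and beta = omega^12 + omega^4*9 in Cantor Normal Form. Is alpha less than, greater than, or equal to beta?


Compare term by term from highest exponent:
alpha = omega^10 + omega
beta = omega^12 + omega^4*9
Term 1: alpha has omega^10*1, beta has omega^12*1
Term 2: alpha has omega^1*1, beta has omega^4*9
Result: alpha < beta

alpha < beta


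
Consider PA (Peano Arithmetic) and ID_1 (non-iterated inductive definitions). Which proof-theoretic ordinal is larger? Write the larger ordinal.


Proof-theoretic ordinal of PA (Peano Arithmetic): epsilon_0
Proof-theoretic ordinal of ID_1 (non-iterated inductive definitions): psi_0(epsilon_{Omega+1})
Comparing: epsilon_0 < psi_0(epsilon_{Omega+1}).
The larger ordinal is psi_0(epsilon_{Omega+1}) (from ID_1 (non-iterated inductive definitions)).

psi_0(epsilon_{Omega+1})
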